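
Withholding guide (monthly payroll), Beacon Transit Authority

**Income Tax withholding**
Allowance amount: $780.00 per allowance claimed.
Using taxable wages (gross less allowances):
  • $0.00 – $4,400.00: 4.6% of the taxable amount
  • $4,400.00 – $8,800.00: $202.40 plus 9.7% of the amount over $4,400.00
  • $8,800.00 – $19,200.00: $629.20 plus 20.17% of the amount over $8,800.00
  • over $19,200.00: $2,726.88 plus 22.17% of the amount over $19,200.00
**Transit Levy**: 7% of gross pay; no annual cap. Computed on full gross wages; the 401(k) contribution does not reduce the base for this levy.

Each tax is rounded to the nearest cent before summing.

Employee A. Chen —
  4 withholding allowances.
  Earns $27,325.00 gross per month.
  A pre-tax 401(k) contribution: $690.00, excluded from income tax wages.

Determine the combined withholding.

Income Tax: taxable = $27,325.00 − $690.00 − 4×$780.00 = $23,515.00
  $2,726.88 + 22.17% × ($23,515.00 − $19,200.00) = $2,726.88 + 22.17% × $4,315.00 = $3,683.52
Transit Levy: 7% × $27,325.00 = $1,912.75
Total: $3,683.52 + $1,912.75 = $5,596.27

$5,596.27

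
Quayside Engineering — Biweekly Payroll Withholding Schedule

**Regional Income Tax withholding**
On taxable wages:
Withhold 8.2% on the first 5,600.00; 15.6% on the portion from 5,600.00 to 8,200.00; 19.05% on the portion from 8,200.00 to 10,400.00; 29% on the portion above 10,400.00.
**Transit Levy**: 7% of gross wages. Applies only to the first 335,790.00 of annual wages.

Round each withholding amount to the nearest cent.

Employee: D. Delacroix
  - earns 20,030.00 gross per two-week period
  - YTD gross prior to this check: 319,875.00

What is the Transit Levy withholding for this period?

1,114.05

Transit Levy: cap 335,790.00 − YTD 319,875.00 = 15,915.00 subject; 7% × 15,915.00 = 1,114.05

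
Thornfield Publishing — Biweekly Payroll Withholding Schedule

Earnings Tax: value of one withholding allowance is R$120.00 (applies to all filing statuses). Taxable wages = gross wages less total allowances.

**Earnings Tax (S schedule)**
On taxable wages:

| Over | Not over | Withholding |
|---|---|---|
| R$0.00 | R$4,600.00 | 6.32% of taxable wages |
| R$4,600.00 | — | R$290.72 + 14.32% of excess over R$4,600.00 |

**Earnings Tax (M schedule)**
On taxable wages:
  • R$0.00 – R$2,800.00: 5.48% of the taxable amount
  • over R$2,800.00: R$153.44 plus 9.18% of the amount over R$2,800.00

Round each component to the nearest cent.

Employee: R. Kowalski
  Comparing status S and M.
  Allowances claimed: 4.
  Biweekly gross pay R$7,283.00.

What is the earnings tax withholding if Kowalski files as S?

Earnings Tax (S): taxable = R$7,283.00 − 4×R$120.00 = R$6,803.00
  R$290.72 + 14.32% × (R$6,803.00 − R$4,600.00) = R$290.72 + 14.32% × R$2,203.00 = R$606.19

R$606.19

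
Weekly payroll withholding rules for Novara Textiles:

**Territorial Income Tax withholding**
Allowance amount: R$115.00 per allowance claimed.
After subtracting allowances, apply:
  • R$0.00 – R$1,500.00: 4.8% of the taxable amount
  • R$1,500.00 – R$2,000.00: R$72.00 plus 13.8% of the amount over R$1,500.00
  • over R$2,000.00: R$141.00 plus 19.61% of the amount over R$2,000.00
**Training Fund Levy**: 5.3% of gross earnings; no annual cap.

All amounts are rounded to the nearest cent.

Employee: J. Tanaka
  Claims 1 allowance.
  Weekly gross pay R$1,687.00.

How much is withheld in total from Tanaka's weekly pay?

R$171.35

Territorial Income Tax: taxable = R$1,687.00 − 1×R$115.00 = R$1,572.00
  R$72.00 + 13.8% × (R$1,572.00 − R$1,500.00) = R$72.00 + 13.8% × R$72.00 = R$81.94
Training Fund Levy: 5.3% × R$1,687.00 = R$89.41
Total: R$81.94 + R$89.41 = R$171.35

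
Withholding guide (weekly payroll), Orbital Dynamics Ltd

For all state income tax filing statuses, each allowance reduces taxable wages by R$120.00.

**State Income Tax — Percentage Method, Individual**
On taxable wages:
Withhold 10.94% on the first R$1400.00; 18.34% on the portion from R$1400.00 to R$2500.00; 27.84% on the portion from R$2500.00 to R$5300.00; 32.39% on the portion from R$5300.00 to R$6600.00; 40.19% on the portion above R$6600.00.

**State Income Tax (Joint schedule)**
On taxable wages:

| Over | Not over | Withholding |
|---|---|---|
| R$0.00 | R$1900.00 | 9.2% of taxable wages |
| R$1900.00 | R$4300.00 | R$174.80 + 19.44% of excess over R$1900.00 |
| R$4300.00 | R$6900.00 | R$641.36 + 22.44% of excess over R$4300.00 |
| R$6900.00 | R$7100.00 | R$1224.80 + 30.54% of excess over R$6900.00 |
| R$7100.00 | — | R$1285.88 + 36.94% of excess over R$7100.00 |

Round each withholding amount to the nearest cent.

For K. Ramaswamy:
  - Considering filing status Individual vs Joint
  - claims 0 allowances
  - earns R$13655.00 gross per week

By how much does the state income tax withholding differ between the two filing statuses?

R$683.59

State Income Tax (Individual): taxable = R$13655.00
  R$1555.49 + 40.19% × (R$13655.00 − R$6600.00) = R$1555.49 + 40.19% × R$7055.00 = R$4390.89
State Income Tax (Joint): taxable = R$13655.00
  R$1285.88 + 36.94% × (R$13655.00 − R$7100.00) = R$1285.88 + 36.94% × R$6555.00 = R$3707.30
Difference: |R$4390.89 − R$3707.30| = R$683.59 (higher under Individual)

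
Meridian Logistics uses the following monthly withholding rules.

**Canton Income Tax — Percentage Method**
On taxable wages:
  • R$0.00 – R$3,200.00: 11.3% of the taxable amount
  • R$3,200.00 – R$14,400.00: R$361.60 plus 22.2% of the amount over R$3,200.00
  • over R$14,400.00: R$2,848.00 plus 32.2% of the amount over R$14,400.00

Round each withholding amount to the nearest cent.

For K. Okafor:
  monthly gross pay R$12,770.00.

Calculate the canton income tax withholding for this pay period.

R$2,486.14

Canton Income Tax: taxable = R$12,770.00
  R$361.60 + 22.2% × (R$12,770.00 − R$3,200.00) = R$361.60 + 22.2% × R$9,570.00 = R$2,486.14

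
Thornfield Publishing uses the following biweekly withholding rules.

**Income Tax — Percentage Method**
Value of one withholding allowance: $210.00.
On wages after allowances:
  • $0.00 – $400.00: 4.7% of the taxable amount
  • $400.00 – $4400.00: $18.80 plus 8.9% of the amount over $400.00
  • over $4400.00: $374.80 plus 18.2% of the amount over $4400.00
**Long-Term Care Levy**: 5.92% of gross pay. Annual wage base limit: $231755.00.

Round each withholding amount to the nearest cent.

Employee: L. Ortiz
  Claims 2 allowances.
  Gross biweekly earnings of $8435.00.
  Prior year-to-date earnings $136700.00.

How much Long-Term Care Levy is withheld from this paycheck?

$499.35

Long-Term Care Levy: 5.92% × $8435.00 = $499.35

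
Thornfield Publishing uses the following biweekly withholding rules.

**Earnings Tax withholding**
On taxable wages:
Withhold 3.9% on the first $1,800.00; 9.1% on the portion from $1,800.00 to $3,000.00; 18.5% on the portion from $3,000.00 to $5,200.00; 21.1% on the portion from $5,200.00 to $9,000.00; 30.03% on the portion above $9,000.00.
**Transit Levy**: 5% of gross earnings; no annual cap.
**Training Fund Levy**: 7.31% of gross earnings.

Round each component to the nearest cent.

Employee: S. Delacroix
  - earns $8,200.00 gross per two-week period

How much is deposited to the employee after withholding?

Earnings Tax: taxable = $8,200.00
  $586.40 + 21.1% × ($8,200.00 − $5,200.00) = $586.40 + 21.1% × $3,000.00 = $1,219.40
Transit Levy: 5% × $8,200.00 = $410.00
Training Fund Levy: 7.31% × $8,200.00 = $599.42
Total withheld: $1,219.40 + $410.00 + $599.42 = $2,228.82
Net pay: $8,200.00 − $2,228.82 = $5,971.18

$5,971.18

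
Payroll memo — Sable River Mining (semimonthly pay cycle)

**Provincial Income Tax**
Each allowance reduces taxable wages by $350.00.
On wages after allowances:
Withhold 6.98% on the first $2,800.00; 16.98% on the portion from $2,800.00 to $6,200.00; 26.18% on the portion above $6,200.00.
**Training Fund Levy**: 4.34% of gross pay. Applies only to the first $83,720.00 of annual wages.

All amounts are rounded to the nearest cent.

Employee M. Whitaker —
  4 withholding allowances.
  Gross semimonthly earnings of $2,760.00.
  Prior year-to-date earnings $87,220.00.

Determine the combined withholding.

Provincial Income Tax: taxable = $2,760.00 − 4×$350.00 = $1,360.00
  6.98% × $1,360.00 = $94.93
Training Fund Levy: YTD $87,220.00 ≥ cap $83,720.00 → $0.00
Total: $94.93 + $0.00 = $94.93

$94.93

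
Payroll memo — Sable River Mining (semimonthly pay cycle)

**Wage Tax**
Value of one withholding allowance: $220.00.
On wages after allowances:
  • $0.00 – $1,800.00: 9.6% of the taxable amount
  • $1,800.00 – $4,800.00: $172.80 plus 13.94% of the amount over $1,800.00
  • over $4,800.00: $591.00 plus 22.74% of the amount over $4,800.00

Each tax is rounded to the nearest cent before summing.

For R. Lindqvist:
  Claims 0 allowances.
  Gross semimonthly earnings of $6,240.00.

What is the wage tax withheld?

$918.46

Wage Tax: taxable = $6,240.00
  $591.00 + 22.74% × ($6,240.00 − $4,800.00) = $591.00 + 22.74% × $1,440.00 = $918.46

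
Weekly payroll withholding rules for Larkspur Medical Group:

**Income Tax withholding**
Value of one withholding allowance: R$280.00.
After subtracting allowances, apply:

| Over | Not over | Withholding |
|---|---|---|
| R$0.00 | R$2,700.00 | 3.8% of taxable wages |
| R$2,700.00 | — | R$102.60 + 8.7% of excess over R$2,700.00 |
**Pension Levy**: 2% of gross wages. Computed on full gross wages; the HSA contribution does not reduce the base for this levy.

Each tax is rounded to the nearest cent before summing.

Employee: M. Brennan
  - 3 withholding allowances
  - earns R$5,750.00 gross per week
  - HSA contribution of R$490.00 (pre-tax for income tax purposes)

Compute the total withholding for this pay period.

Income Tax: taxable = R$5,750.00 − R$490.00 − 3×R$280.00 = R$4,420.00
  R$102.60 + 8.7% × (R$4,420.00 − R$2,700.00) = R$102.60 + 8.7% × R$1,720.00 = R$252.24
Pension Levy: 2% × R$5,750.00 = R$115.00
Total: R$252.24 + R$115.00 = R$367.24

R$367.24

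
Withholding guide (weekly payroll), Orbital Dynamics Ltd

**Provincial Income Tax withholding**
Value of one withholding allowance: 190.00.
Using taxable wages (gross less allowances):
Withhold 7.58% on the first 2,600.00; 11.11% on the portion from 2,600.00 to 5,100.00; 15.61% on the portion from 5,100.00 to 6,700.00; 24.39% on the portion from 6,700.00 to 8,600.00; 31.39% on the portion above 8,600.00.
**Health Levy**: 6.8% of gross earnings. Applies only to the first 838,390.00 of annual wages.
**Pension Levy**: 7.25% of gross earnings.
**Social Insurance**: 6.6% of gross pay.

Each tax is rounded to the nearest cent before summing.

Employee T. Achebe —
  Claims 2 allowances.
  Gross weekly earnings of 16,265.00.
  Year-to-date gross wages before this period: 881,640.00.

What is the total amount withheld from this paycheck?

5,727.46

Provincial Income Tax: taxable = 16,265.00 − 2×190.00 = 15,885.00
  1,188.00 + 31.39% × (15,885.00 − 8,600.00) = 1,188.00 + 31.39% × 7,285.00 = 3,474.76
Health Levy: YTD 881,640.00 ≥ cap 838,390.00 → 0.00
Pension Levy: 7.25% × 16,265.00 = 1,179.21
Social Insurance: 6.6% × 16,265.00 = 1,073.49
Total: 3,474.76 + 0.00 + 1,179.21 + 1,073.49 = 5,727.46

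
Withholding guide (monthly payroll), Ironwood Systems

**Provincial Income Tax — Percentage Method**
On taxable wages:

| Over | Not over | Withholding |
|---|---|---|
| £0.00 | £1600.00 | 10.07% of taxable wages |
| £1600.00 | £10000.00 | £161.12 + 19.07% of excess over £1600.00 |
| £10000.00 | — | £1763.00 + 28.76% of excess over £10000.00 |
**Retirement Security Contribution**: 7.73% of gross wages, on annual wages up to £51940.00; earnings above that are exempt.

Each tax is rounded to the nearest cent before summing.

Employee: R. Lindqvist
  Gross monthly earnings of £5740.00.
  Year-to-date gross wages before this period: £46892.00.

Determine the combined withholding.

£1340.83

Provincial Income Tax: taxable = £5740.00
  £161.12 + 19.07% × (£5740.00 − £1600.00) = £161.12 + 19.07% × £4140.00 = £950.62
Retirement Security Contribution: cap £51940.00 − YTD £46892.00 = £5048.00 subject; 7.73% × £5048.00 = £390.21
Total: £950.62 + £390.21 = £1340.83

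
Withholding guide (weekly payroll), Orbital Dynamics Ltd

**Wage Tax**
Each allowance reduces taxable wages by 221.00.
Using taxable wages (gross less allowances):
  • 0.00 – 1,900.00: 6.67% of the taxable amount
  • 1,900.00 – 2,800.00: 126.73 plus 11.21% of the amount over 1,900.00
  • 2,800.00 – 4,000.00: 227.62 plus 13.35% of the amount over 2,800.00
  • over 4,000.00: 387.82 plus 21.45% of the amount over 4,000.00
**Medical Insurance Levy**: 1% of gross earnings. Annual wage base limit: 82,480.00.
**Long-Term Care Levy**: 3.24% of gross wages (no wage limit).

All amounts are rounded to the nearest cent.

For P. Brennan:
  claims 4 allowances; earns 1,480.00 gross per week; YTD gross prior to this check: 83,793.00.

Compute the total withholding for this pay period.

Wage Tax: taxable = 1,480.00 − 4×221.00 = 596.00
  6.67% × 596.00 = 39.75
Medical Insurance Levy: YTD 83,793.00 ≥ cap 82,480.00 → 0.00
Long-Term Care Levy: 3.24% × 1,480.00 = 47.95
Total: 39.75 + 0.00 + 47.95 = 87.70

87.70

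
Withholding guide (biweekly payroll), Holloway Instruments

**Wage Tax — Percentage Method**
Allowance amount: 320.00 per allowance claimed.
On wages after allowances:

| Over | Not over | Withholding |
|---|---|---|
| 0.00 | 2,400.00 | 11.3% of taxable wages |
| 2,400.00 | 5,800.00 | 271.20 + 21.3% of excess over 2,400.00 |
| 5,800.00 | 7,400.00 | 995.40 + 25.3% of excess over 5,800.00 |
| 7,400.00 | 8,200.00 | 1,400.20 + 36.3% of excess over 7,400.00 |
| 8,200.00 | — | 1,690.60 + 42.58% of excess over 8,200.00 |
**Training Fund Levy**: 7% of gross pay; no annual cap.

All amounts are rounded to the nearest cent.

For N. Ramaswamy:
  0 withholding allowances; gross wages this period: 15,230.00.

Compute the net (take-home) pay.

Wage Tax: taxable = 15,230.00
  1,690.60 + 42.58% × (15,230.00 − 8,200.00) = 1,690.60 + 42.58% × 7,030.00 = 4,683.97
Training Fund Levy: 7% × 15,230.00 = 1,066.10
Total withheld: 4,683.97 + 1,066.10 = 5,750.07
Net pay: 15,230.00 − 5,750.07 = 9,479.93

9,479.93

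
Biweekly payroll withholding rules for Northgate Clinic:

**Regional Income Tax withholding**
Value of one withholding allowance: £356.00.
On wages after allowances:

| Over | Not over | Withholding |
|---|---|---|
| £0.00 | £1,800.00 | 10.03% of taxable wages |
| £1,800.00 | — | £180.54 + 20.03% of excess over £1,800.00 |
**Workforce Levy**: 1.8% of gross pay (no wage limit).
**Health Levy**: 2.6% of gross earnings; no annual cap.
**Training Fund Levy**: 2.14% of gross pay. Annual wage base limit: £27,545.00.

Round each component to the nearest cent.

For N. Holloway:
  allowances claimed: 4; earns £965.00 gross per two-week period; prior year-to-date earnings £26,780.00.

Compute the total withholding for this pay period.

Regional Income Tax: taxable = £965.00 − 4×£356.00 = £-459.00
  Taxable ≤ 0 → £0.00
Workforce Levy: 1.8% × £965.00 = £17.37
Health Levy: 2.6% × £965.00 = £25.09
Training Fund Levy: cap £27,545.00 − YTD £26,780.00 = £765.00 subject; 2.14% × £765.00 = £16.37
Total: £0.00 + £17.37 + £25.09 + £16.37 = £58.83

£58.83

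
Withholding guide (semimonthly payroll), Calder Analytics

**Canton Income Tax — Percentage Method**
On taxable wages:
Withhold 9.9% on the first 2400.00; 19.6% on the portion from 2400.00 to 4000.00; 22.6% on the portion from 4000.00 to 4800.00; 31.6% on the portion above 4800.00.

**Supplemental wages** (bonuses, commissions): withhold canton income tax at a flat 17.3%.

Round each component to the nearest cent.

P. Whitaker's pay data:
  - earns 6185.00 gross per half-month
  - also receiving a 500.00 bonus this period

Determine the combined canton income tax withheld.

1256.16

Canton Income Tax: taxable = 6185.00
  732.00 + 31.6% × (6185.00 − 4800.00) = 732.00 + 31.6% × 1385.00 = 1169.66
Supplemental (17.3% flat on bonus): 17.3% × 500.00 = 86.50
Total canton income tax: 1169.66 + 86.50 = 1256.16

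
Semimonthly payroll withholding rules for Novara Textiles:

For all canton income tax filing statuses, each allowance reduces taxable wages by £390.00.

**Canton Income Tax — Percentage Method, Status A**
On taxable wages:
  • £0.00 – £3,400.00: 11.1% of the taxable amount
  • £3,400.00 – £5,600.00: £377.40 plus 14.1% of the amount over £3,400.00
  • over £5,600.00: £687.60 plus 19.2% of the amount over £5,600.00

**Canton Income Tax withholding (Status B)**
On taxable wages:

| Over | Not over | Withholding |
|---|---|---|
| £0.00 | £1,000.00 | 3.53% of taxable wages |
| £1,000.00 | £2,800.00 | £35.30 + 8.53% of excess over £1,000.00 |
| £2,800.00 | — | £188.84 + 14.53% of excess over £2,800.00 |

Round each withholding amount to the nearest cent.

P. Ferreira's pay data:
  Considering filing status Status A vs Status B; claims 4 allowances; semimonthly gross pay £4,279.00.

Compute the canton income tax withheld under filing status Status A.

Canton Income Tax (Status A): taxable = £4,279.00 − 4×£390.00 = £2,719.00
  11.1% × £2,719.00 = £301.81

£301.81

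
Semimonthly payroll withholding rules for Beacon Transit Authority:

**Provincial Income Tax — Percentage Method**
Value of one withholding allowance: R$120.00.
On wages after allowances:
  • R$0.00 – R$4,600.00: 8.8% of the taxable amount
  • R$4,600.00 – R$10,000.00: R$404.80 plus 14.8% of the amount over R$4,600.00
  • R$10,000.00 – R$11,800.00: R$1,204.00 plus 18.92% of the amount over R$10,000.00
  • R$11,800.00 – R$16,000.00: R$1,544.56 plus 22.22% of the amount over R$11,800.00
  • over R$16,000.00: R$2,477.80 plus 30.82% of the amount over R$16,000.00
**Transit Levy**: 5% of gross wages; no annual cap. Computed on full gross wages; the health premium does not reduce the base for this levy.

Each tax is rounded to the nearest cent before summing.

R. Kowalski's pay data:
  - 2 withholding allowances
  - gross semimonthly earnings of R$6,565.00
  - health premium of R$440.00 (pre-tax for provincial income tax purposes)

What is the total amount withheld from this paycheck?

Provincial Income Tax: taxable = R$6,565.00 − R$440.00 − 2×R$120.00 = R$5,885.00
  R$404.80 + 14.8% × (R$5,885.00 − R$4,600.00) = R$404.80 + 14.8% × R$1,285.00 = R$594.98
Transit Levy: 5% × R$6,565.00 = R$328.25
Total: R$594.98 + R$328.25 = R$923.23

R$923.23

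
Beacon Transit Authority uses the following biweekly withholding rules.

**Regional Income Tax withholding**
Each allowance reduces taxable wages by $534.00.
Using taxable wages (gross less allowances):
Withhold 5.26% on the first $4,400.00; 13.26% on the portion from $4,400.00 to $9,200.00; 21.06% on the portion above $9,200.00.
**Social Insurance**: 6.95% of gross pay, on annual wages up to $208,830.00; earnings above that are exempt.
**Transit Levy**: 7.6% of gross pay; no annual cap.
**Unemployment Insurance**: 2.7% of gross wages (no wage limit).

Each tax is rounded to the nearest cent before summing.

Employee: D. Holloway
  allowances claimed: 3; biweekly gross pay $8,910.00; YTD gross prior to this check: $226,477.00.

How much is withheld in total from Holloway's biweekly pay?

Regional Income Tax: taxable = $8,910.00 − 3×$534.00 = $7,308.00
  $231.44 + 13.26% × ($7,308.00 − $4,400.00) = $231.44 + 13.26% × $2,908.00 = $617.04
Social Insurance: YTD $226,477.00 ≥ cap $208,830.00 → $0.00
Transit Levy: 7.6% × $8,910.00 = $677.16
Unemployment Insurance: 2.7% × $8,910.00 = $240.57
Total: $617.04 + $0.00 + $677.16 + $240.57 = $1,534.77

$1,534.77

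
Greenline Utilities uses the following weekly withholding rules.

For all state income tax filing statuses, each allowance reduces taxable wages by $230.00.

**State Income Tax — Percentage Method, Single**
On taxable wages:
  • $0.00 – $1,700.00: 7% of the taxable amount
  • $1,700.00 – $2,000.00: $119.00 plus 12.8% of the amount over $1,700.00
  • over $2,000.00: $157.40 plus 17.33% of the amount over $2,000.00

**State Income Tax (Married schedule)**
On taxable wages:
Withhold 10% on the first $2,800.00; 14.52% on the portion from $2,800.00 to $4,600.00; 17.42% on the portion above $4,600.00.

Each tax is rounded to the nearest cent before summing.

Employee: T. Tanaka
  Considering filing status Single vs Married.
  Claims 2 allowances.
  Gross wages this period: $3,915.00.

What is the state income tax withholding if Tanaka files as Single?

$409.55

State Income Tax (Single): taxable = $3,915.00 − 2×$230.00 = $3,455.00
  $157.40 + 17.33% × ($3,455.00 − $2,000.00) = $157.40 + 17.33% × $1,455.00 = $409.55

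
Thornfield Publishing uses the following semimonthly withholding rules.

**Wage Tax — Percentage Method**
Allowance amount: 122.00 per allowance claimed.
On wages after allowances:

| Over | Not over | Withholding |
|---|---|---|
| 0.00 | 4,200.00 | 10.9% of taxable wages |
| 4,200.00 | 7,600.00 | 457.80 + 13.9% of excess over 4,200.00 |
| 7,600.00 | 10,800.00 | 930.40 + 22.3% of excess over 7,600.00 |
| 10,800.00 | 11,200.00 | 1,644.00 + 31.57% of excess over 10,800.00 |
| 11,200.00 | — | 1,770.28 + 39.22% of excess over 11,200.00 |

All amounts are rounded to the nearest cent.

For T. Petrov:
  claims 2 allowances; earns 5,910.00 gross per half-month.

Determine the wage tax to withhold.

661.57

Wage Tax: taxable = 5,910.00 − 2×122.00 = 5,666.00
  457.80 + 13.9% × (5,666.00 − 4,200.00) = 457.80 + 13.9% × 1,466.00 = 661.57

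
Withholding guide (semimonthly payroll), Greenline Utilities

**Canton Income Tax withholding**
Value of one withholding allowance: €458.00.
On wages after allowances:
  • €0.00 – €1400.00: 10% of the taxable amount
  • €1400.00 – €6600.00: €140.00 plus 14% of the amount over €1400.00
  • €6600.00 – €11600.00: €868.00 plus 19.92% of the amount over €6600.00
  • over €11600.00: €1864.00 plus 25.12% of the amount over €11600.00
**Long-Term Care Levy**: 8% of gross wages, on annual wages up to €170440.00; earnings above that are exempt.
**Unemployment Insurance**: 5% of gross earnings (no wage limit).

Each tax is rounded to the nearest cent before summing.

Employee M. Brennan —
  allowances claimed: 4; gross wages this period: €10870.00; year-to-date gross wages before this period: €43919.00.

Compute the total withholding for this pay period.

€2766.75

Canton Income Tax: taxable = €10870.00 − 4×€458.00 = €9038.00
  €868.00 + 19.92% × (€9038.00 − €6600.00) = €868.00 + 19.92% × €2438.00 = €1353.65
Long-Term Care Levy: 8% × €10870.00 = €869.60
Unemployment Insurance: 5% × €10870.00 = €543.50
Total: €1353.65 + €869.60 + €543.50 = €2766.75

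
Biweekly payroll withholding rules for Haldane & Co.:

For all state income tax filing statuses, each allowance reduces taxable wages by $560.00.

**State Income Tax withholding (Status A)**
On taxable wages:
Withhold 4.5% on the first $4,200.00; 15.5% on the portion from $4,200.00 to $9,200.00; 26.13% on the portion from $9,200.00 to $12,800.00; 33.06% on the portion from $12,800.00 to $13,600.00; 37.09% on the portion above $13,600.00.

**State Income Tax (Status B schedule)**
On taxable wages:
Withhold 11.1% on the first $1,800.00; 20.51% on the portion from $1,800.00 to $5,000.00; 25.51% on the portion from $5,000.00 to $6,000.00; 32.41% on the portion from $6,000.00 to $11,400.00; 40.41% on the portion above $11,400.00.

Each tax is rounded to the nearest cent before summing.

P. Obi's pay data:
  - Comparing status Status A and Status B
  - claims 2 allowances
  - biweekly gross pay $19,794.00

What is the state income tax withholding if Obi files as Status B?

$5,800.78

State Income Tax (Status B): taxable = $19,794.00 − 2×$560.00 = $18,674.00
  $2,861.36 + 40.41% × ($18,674.00 − $11,400.00) = $2,861.36 + 40.41% × $7,274.00 = $5,800.78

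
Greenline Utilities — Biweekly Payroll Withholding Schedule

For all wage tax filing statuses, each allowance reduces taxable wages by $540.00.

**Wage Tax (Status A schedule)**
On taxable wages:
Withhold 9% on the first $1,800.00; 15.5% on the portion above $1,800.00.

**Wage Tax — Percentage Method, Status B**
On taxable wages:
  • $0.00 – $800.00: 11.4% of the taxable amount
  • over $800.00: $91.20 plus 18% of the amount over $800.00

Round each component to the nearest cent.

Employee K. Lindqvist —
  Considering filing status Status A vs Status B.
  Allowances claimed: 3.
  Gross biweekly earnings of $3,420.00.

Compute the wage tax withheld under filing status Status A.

Wage Tax (Status A): taxable = $3,420.00 − 3×$540.00 = $1,800.00
  9% × $1,800.00 = $162.00

$162.00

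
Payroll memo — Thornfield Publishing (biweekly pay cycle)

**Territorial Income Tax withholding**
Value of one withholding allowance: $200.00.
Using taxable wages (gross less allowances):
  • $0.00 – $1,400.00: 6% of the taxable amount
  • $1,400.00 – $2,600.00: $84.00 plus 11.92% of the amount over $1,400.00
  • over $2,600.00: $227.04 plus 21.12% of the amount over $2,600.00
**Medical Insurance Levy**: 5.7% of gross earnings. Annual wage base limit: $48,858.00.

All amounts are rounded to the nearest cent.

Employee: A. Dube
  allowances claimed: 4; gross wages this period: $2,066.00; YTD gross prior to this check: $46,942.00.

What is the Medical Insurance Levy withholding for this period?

$109.21

Medical Insurance Levy: cap $48,858.00 − YTD $46,942.00 = $1,916.00 subject; 5.7% × $1,916.00 = $109.21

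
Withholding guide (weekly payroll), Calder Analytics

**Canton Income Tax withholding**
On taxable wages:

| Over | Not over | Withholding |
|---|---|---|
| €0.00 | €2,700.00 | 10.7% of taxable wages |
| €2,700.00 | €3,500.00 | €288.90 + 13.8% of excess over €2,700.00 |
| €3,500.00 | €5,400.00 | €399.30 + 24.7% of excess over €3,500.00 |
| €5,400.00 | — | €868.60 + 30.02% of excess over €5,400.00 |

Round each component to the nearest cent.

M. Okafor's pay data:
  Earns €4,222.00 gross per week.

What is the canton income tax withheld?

Canton Income Tax: taxable = €4,222.00
  €399.30 + 24.7% × (€4,222.00 − €3,500.00) = €399.30 + 24.7% × €722.00 = €577.63

€577.63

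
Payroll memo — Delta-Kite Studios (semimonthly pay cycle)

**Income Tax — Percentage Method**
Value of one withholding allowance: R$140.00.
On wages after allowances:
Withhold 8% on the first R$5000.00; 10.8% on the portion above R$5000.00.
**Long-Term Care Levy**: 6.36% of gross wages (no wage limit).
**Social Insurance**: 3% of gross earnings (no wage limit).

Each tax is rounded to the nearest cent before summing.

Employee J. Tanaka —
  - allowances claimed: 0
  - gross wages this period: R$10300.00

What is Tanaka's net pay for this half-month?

R$8363.52

Income Tax: taxable = R$10300.00
  R$400.00 + 10.8% × (R$10300.00 − R$5000.00) = R$400.00 + 10.8% × R$5300.00 = R$972.40
Long-Term Care Levy: 6.36% × R$10300.00 = R$655.08
Social Insurance: 3% × R$10300.00 = R$309.00
Total withheld: R$972.40 + R$655.08 + R$309.00 = R$1936.48
Net pay: R$10300.00 − R$1936.48 = R$8363.52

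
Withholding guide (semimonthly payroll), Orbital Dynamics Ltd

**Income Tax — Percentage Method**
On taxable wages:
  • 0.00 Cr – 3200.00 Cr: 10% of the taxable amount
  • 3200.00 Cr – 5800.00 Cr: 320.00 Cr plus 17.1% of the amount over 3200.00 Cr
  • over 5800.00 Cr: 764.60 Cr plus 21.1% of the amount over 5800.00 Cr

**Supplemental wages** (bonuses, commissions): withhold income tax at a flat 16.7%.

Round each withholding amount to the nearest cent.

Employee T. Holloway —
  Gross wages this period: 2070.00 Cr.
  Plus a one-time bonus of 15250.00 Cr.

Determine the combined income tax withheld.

Income Tax: taxable = 2070.00 Cr
  10% × 2070.00 Cr = 207.00 Cr
Supplemental (16.7% flat on bonus): 16.7% × 15250.00 Cr = 2546.75 Cr
Total income tax: 207.00 Cr + 2546.75 Cr = 2753.75 Cr

2753.75 Cr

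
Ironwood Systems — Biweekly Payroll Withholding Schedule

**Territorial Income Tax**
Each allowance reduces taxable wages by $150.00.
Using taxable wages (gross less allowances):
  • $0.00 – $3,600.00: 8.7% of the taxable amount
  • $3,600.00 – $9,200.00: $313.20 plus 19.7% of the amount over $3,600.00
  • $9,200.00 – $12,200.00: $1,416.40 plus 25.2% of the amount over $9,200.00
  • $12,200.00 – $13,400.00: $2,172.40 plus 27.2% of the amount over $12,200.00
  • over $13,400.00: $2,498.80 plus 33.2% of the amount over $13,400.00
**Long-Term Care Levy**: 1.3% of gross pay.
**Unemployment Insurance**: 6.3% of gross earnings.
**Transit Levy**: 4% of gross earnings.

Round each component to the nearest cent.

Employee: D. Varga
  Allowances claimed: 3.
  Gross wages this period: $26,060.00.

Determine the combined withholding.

Territorial Income Tax: taxable = $26,060.00 − 3×$150.00 = $25,610.00
  $2,498.80 + 33.2% × ($25,610.00 − $13,400.00) = $2,498.80 + 33.2% × $12,210.00 = $6,552.52
Long-Term Care Levy: 1.3% × $26,060.00 = $338.78
Unemployment Insurance: 6.3% × $26,060.00 = $1,641.78
Transit Levy: 4% × $26,060.00 = $1,042.40
Total: $6,552.52 + $338.78 + $1,641.78 + $1,042.40 = $9,575.48

$9,575.48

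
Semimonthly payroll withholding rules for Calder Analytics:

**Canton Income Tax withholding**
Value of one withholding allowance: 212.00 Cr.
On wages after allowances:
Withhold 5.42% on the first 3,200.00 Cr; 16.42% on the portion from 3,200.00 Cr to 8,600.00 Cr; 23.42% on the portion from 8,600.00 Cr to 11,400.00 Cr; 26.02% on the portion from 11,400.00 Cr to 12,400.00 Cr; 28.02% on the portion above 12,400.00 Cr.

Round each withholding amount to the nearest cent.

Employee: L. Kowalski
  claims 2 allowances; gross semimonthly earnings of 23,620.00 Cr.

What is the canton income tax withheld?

Canton Income Tax: taxable = 23,620.00 Cr − 2×212.00 Cr = 23,196.00 Cr
  1,976.08 Cr + 28.02% × (23,196.00 Cr − 12,400.00 Cr) = 1,976.08 Cr + 28.02% × 10,796.00 Cr = 5,001.12 Cr

5,001.12 Cr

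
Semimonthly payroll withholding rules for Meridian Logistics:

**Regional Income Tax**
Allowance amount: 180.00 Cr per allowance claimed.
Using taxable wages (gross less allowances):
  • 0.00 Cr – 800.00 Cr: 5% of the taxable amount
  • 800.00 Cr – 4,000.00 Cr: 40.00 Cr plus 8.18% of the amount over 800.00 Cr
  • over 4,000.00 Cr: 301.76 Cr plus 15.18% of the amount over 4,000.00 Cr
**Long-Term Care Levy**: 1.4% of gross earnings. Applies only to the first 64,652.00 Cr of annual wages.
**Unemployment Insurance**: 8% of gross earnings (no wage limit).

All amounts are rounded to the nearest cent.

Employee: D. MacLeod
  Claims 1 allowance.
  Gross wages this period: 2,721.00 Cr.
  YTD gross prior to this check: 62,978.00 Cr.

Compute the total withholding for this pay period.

Regional Income Tax: taxable = 2,721.00 Cr − 1×180.00 Cr = 2,541.00 Cr
  40.00 Cr + 8.18% × (2,541.00 Cr − 800.00 Cr) = 40.00 Cr + 8.18% × 1,741.00 Cr = 182.41 Cr
Long-Term Care Levy: cap 64,652.00 Cr − YTD 62,978.00 Cr = 1,674.00 Cr subject; 1.4% × 1,674.00 Cr = 23.44 Cr
Unemployment Insurance: 8% × 2,721.00 Cr = 217.68 Cr
Total: 182.41 Cr + 23.44 Cr + 217.68 Cr = 423.53 Cr

423.53 Cr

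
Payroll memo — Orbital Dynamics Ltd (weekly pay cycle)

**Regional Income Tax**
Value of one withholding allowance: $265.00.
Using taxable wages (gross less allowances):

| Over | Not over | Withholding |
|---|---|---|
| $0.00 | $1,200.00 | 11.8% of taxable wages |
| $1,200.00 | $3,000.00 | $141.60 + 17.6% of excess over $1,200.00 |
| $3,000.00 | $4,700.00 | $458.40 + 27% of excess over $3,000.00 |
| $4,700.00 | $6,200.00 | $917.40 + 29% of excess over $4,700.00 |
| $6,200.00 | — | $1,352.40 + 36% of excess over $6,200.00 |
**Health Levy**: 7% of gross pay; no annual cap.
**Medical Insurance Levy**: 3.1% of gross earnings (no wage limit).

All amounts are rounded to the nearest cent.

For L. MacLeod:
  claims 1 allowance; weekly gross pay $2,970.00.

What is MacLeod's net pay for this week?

Regional Income Tax: taxable = $2,970.00 − 1×$265.00 = $2,705.00
  $141.60 + 17.6% × ($2,705.00 − $1,200.00) = $141.60 + 17.6% × $1,505.00 = $406.48
Health Levy: 7% × $2,970.00 = $207.90
Medical Insurance Levy: 3.1% × $2,970.00 = $92.07
Total withheld: $406.48 + $207.90 + $92.07 = $706.45
Net pay: $2,970.00 − $706.45 = $2,263.55

$2,263.55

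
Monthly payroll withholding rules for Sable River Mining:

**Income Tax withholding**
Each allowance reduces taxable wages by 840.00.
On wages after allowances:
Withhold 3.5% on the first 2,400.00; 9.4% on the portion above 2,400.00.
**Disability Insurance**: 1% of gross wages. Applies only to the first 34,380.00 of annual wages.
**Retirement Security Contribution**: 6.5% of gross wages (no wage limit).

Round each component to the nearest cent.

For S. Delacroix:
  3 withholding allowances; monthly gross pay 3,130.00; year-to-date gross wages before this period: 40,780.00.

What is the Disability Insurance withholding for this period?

0.00

Disability Insurance: YTD 40,780.00 ≥ cap 34,380.00 → 0.00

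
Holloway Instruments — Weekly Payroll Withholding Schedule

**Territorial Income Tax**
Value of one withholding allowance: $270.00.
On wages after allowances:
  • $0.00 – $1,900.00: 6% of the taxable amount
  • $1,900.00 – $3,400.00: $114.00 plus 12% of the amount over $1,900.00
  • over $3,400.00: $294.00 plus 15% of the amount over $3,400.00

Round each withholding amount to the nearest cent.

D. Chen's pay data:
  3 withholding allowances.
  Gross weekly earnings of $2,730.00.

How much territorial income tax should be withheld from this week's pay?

Territorial Income Tax: taxable = $2,730.00 − 3×$270.00 = $1,920.00
  $114.00 + 12% × ($1,920.00 − $1,900.00) = $114.00 + 12% × $20.00 = $116.40

$116.40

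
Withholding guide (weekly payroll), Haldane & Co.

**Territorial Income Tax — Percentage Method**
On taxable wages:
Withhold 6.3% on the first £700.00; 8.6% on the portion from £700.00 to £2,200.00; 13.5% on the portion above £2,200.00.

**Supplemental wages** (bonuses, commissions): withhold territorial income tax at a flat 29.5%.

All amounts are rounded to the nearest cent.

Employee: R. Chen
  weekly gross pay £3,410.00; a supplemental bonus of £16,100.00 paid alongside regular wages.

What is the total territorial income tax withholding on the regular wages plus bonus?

£5,085.95

Territorial Income Tax: taxable = £3,410.00
  £173.10 + 13.5% × (£3,410.00 − £2,200.00) = £173.10 + 13.5% × £1,210.00 = £336.45
Supplemental (29.5% flat on bonus): 29.5% × £16,100.00 = £4,749.50
Total territorial income tax: £336.45 + £4,749.50 = £5,085.95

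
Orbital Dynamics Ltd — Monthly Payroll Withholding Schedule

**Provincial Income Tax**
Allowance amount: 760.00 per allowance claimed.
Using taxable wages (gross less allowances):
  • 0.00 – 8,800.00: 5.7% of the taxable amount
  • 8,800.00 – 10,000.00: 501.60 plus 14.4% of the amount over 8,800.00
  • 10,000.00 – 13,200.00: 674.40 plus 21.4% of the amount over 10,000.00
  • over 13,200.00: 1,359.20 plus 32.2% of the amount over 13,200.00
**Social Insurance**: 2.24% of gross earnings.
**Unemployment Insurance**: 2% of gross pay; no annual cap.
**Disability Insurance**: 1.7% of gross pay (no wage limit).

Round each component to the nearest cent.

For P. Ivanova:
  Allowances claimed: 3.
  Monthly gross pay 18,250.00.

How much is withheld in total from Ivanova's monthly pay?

Provincial Income Tax: taxable = 18,250.00 − 3×760.00 = 15,970.00
  1,359.20 + 32.2% × (15,970.00 − 13,200.00) = 1,359.20 + 32.2% × 2,770.00 = 2,251.14
Social Insurance: 2.24% × 18,250.00 = 408.80
Unemployment Insurance: 2% × 18,250.00 = 365.00
Disability Insurance: 1.7% × 18,250.00 = 310.25
Total: 2,251.14 + 408.80 + 365.00 + 310.25 = 3,335.19

3,335.19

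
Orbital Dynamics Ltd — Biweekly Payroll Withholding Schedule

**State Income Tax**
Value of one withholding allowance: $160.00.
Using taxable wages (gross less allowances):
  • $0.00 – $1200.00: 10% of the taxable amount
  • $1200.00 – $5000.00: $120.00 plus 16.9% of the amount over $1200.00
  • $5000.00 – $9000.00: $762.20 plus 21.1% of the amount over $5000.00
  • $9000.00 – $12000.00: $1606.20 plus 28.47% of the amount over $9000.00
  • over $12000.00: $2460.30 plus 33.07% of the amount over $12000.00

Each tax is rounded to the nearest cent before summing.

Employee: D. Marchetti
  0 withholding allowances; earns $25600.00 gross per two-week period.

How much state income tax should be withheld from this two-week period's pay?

$6957.82

State Income Tax: taxable = $25600.00
  $2460.30 + 33.07% × ($25600.00 − $12000.00) = $2460.30 + 33.07% × $13600.00 = $6957.82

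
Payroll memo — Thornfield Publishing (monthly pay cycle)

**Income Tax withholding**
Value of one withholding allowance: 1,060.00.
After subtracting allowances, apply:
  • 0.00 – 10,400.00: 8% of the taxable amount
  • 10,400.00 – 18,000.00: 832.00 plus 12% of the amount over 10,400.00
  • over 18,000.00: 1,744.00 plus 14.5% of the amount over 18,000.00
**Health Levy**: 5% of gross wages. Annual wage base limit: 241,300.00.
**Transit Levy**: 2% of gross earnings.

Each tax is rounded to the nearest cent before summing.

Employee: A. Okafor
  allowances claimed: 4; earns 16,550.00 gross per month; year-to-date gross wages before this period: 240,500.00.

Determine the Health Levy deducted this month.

40.00

Health Levy: cap 241,300.00 − YTD 240,500.00 = 800.00 subject; 5% × 800.00 = 40.00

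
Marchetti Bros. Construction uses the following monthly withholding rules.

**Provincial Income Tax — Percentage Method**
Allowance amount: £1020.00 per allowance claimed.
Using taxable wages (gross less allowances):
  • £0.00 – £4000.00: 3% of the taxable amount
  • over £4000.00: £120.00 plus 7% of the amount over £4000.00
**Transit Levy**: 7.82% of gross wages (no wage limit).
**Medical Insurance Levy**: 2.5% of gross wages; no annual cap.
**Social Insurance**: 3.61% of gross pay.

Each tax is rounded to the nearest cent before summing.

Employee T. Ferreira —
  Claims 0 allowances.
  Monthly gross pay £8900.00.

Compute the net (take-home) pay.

£7197.23

Provincial Income Tax: taxable = £8900.00
  £120.00 + 7% × (£8900.00 − £4000.00) = £120.00 + 7% × £4900.00 = £463.00
Transit Levy: 7.82% × £8900.00 = £695.98
Medical Insurance Levy: 2.5% × £8900.00 = £222.50
Social Insurance: 3.61% × £8900.00 = £321.29
Total withheld: £463.00 + £695.98 + £222.50 + £321.29 = £1702.77
Net pay: £8900.00 − £1702.77 = £7197.23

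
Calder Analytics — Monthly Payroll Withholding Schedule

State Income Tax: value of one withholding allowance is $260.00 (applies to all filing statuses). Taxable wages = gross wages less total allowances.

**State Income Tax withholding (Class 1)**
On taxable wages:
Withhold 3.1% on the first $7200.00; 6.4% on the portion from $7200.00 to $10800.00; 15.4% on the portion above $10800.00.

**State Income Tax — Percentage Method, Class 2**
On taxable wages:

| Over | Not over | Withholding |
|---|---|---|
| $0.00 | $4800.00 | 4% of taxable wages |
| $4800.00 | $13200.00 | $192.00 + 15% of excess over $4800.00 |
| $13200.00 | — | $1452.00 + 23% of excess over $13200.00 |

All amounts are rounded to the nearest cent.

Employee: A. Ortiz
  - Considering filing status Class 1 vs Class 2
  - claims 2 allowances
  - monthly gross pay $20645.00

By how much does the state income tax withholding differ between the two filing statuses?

State Income Tax (Class 1): taxable = $20645.00 − 2×$260.00 = $20125.00
  $453.60 + 15.4% × ($20125.00 − $10800.00) = $453.60 + 15.4% × $9325.00 = $1889.65
State Income Tax (Class 2): taxable = $20645.00 − 2×$260.00 = $20125.00
  $1452.00 + 23% × ($20125.00 − $13200.00) = $1452.00 + 23% × $6925.00 = $3044.75
Difference: |$1889.65 − $3044.75| = $1155.10 (higher under Class 2)

$1155.10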